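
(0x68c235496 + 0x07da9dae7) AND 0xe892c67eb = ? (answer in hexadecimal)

Add column by column in base 16, right to left:
  6+7 = d
  9+e = 7 carry 1
  4+a+1 = f
  5+d = 2 carry 1
  3+9+1 = d
  2+a = c
  c+d = 9 carry 1
  8+7+1 = 0 carry 1
  6+0+1 = 7
Sum = 0x709cd2f7d; now AND with 0xe892c67eb:
  7&e=6, 0&8=0, 9&9=9, c&2=0, d&c=c, 2&6=2, f&7=7, 7&e=6, d&b=9

0x6090c2769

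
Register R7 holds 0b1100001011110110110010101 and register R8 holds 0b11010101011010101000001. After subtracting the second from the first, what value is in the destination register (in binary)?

Subtract column by column in base 2:
  1-1 → 0
  0-0 → 0
  1-0 → 1
  0-0 → 0
  1-0 → 1
  0-0 → 0
  0-1 → 1 (borrow)
  1-0-1 → 0
  1-1 → 0
  0-0 → 0
  1-1 → 0
  1-0 → 1
  0-1 → 1 (borrow)
  1-1-1 → 1 (borrow)
  1-0-1 → 0
  1-1 → 0
  1-0 → 1
  0-1 → 1 (borrow)
  1-0-1 → 0
  0-1 → 1 (borrow)
  0-0-1 → 1 (borrow)
  0-1-1 → 0 (borrow)
  0-1-1 → 0 (borrow)
  1-0-1 → 0
  1-0 → 1

0b1000110110011100001010100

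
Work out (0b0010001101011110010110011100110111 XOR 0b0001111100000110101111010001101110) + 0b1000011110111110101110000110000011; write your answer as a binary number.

First 0b0010001101011110010110011100110111 XOR 0b0001111100000110101111010001101110 = 0b0011110001011000111001001101011001.
Add column by column in base 2, right to left:
  1+1 = 0 carry 1
  0+1+1 = 0 carry 1
  0+0+1 = 1
  1+0 = 1
  1+0 = 1
  0+0 = 0
  1+0 = 1
  0+1 = 1
  1+1 = 0 carry 1
  1+0+1 = 0 carry 1
  0+0+1 = 1
  0+0 = 0
  1+0 = 1
  0+1 = 1
  0+1 = 1
  1+1 = 0 carry 1
  1+0+1 = 0 carry 1
  1+1+1 = 1 carry 1
  0+0+1 = 1
  0+1 = 1
  0+1 = 1
  1+1 = 0 carry 1
  1+1+1 = 1 carry 1
  0+1+1 = 0 carry 1
  1+0+1 = 0 carry 1
  0+1+1 = 0 carry 1
  0+1+1 = 0 carry 1
  0+1+1 = 0 carry 1
  1+1+1 = 1 carry 1
  1+0+1 = 0 carry 1
  1+0+1 = 0 carry 1
  1+0+1 = 0 carry 1
  0+0+1 = 1
  0+1 = 1

0b1100010000010111100111010011011100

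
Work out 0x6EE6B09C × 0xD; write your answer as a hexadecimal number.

0x5A1B6F7EC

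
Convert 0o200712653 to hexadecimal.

0x20395AB

Each octal digit is 3 bits: 2=010 0=000 0=000 7=111 1=001 2=010 6=110 5=101 3=011.
Group the bits into nibbles: 0010 0000 0011 1001 0101 1010 1011 → 20395AB.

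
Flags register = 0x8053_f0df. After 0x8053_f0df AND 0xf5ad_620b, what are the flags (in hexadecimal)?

0x8001600b

AND each hex digit independently (no carries):
  8&f=8, 0&5=0, 5&a=0, 3&d=1, f&6=6, 0&2=0, d&0=0, f&b=b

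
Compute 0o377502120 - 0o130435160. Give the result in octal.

0o247044740

Subtract column by column in base 8:
  0-0 → 0
  2-6 → 4 (borrow)
  1-1-1 → 7 (borrow)
  2-5-1 → 4 (borrow)
  0-3-1 → 4 (borrow)
  5-4-1 → 0
  7-0 → 7
  7-3 → 4
  3-1 → 2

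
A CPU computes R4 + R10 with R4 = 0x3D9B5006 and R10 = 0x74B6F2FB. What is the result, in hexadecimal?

Add column by column in base 16, right to left:
  6+B = 1 carry 1
  0+F+1 = 0 carry 1
  0+2+1 = 3
  5+F = 4 carry 1
  B+6+1 = 2 carry 1
  9+B+1 = 5 carry 1
  D+4+1 = 2 carry 1
  3+7+1 = B

0xB2524301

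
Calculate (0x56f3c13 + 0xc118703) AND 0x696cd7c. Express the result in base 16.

Add column by column in base 16, right to left:
  3+3 = 6
  1+0 = 1
  c+7 = 3 carry 1
  3+8+1 = c
  f+1 = 0 carry 1
  6+1+1 = 8
  5+c = 1 carry 1
  final carry 1
Sum = 0x1180c316; now AND with 0x696cd7c:
  1&0=0, 1&6=0, 8&9=8, 0&6=0, c&c=c, 3&d=1, 1&7=1, 6&c=4

0x80c114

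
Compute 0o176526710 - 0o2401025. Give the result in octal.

0o174125663

Subtract column by column in base 8:
  0-5 → 3 (borrow)
  1-2-1 → 6 (borrow)
  7-0-1 → 6
  6-1 → 5
  2-0 → 2
  5-4 → 1
  6-2 → 4
  7-0 → 7
  1-0 → 1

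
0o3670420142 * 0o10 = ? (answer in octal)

Multiply each base-8 digit by 8, carrying:
  2×8 = 16 → write 0 carry 2
  4×8+2 = 34 → write 2 carry 4
  1×8+4 = 12 → write 4 carry 1
  0×8+1 = 1 → write 1
  2×8 = 16 → write 0 carry 2
  4×8+2 = 34 → write 2 carry 4
  0×8+4 = 4 → write 4
  7×8 = 56 → write 0 carry 7
  6×8+7 = 55 → write 7 carry 6
  3×8+6 = 30 → write 6 carry 3
  remaining carry: 3

0o36704201420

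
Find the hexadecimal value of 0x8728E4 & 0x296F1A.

0x012800

AND each hex digit independently (no carries):
  8&2=0, 7&9=1, 2&6=2, 8&F=8, E&1=0, 4&A=0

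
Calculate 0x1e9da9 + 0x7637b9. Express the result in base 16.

Add column by column in base 16, right to left:
  9+9 = 2 carry 1
  a+b+1 = 6 carry 1
  d+7+1 = 5 carry 1
  9+3+1 = d
  e+6 = 4 carry 1
  1+7+1 = 9

0x94d562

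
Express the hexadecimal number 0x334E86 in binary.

0b1100110100111010000110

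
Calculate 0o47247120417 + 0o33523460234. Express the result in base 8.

0o102772600653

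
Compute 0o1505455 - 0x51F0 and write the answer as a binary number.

0o1505455 = 0b1101000101100101101 in binary.
0x51F0 = 0b101000111110000 in binary.
Subtract column by column in base 2:
  1-0 → 1
  0-0 → 0
  1-0 → 1
  1-0 → 1
  0-1 → 1 (borrow)
  1-1-1 → 1 (borrow)
  0-1-1 → 0 (borrow)
  0-1-1 → 0 (borrow)
  1-1-1 → 1 (borrow)
  1-0-1 → 0
  0-0 → 0
  1-0 → 1
  0-1 → 1 (borrow)
  0-0-1 → 1 (borrow)
  0-1-1 → 0 (borrow)
  1-0-1 → 0
  0-0 → 0
  1-0 → 1
  1-0 → 1

0b1100011100100111101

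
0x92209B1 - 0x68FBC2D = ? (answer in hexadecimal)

0x2924D84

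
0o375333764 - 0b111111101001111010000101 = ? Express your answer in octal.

0o275614557

0b111111101001111010000101 = 0o77517205 in octal.
Subtract column by column in base 8:
  4-5 → 7 (borrow)
  6-0-1 → 5
  7-2 → 5
  3-7 → 4 (borrow)
  3-1-1 → 1
  3-5 → 6 (borrow)
  5-7-1 → 5 (borrow)
  7-7-1 → 7 (borrow)
  3-0-1 → 2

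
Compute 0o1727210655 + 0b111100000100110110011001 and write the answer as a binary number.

0o1727210655 = 0b1111010111010001000110101101 in binary.
Add column by column in base 2, right to left:
  1+1 = 0 carry 1
  0+0+1 = 1
  1+0 = 1
  1+1 = 0 carry 1
  0+1+1 = 0 carry 1
  1+0+1 = 0 carry 1
  0+0+1 = 1
  1+1 = 0 carry 1
  1+1+1 = 1 carry 1
  0+0+1 = 1
  0+1 = 1
  0+1 = 1
  1+0 = 1
  0+0 = 0
  0+1 = 1
  0+0 = 0
  1+0 = 1
  0+0 = 0
  1+0 = 1
  1+0 = 1
  1+1 = 0 carry 1
  0+1+1 = 0 carry 1
  1+1+1 = 1 carry 1
  0+1+1 = 0 carry 1
  1+0+1 = 0 carry 1
  1+0+1 = 0 carry 1
  1+0+1 = 0 carry 1
  1+0+1 = 0 carry 1
  final carry 1

0b10000010011010101111101000110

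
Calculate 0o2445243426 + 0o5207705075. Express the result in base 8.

Add column by column in base 8, right to left:
  6+5 = 3 carry 1
  2+7+1 = 2 carry 1
  4+0+1 = 5
  3+5 = 0 carry 1
  4+0+1 = 5
  2+7 = 1 carry 1
  5+7+1 = 5 carry 1
  4+0+1 = 5
  4+2 = 6
  2+5 = 7

0o7655150523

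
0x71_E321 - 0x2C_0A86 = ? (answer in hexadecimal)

0x45D89B

Subtract column by column in base 16:
  1-6 → B (borrow)
  2-8-1 → 9 (borrow)
  3-A-1 → 8 (borrow)
  E-0-1 → D
  1-C → 5 (borrow)
  7-2-1 → 4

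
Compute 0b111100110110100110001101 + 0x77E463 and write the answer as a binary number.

0x77E463 = 0b11101111110010001100011 in binary.
Add column by column in base 2, right to left:
  1+1 = 0 carry 1
  0+1+1 = 0 carry 1
  1+0+1 = 0 carry 1
  1+0+1 = 0 carry 1
  0+0+1 = 1
  0+1 = 1
  0+1 = 1
  1+0 = 1
  1+0 = 1
  0+0 = 0
  0+1 = 1
  1+0 = 1
  0+0 = 0
  1+1 = 0 carry 1
  1+1+1 = 1 carry 1
  0+1+1 = 0 carry 1
  1+1+1 = 1 carry 1
  1+1+1 = 1 carry 1
  0+1+1 = 0 carry 1
  0+0+1 = 1
  1+1 = 0 carry 1
  1+1+1 = 1 carry 1
  1+1+1 = 1 carry 1
  1+0+1 = 0 carry 1
  final carry 1

0b1011010110100110111110000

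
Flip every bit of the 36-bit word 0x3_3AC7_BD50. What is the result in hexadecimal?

0xCC53842AF

Each hex digit d becomes F−d:
  3→C, 3→C, A→5, C→3, 7→8, B→4, D→2, 5→A, 0→F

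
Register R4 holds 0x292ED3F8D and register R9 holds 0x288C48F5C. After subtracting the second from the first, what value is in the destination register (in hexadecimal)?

0xA28B031

Subtract column by column in base 16:
  D-C → 1
  8-5 → 3
  F-F → 0
  3-8 → B (borrow)
  D-4-1 → 8
  E-C → 2
  2-8 → A (borrow)
  9-8-1 → 0
  2-2 → 0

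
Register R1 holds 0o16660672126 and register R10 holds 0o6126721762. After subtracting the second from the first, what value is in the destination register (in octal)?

0o10531750144

Subtract column by column in base 8:
  6-2 → 4
  2-6 → 4 (borrow)
  1-7-1 → 1 (borrow)
  2-1-1 → 0
  7-2 → 5
  6-7 → 7 (borrow)
  0-6-1 → 1 (borrow)
  6-2-1 → 3
  6-1 → 5
  6-6 → 0
  1-0 → 1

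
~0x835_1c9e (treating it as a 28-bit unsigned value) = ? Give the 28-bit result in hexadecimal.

Each hex digit d becomes f−d:
  8→7, 3→c, 5→a, 1→e, c→3, 9→6, e→1

0x7cae361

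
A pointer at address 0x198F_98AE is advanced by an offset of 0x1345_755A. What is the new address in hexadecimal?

0x2CD50E08

Add column by column in base 16, right to left:
  E+A = 8 carry 1
  A+5+1 = 0 carry 1
  8+5+1 = E
  9+7 = 0 carry 1
  F+5+1 = 5 carry 1
  8+4+1 = D
  9+3 = C
  1+1 = 2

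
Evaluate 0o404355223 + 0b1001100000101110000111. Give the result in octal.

0b1001100000101110000111 = 0o11405607 in octal.
Add column by column in base 8, right to left:
  3+7 = 2 carry 1
  2+0+1 = 3
  2+6 = 0 carry 1
  5+5+1 = 3 carry 1
  5+0+1 = 6
  3+4 = 7
  4+1 = 5
  0+1 = 1
  4+0 = 4

0o415763032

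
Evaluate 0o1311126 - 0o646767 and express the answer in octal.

0o442137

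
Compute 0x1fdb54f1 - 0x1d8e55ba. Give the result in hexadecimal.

0x24cff37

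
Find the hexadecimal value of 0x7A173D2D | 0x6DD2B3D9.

OR each hex digit independently (no carries):
  7|6=7, A|D=F, 1|D=D, 7|2=7, 3|B=B, D|3=F, 2|D=F, D|9=D

0x7FD7BFFD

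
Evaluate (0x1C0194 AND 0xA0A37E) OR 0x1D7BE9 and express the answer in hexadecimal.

0x1C0194 AND 0xA0A37E = 0x000114.
Then OR with 0x1D7BE9.

0x1D7BFD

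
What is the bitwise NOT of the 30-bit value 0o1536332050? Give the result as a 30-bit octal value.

Each oct digit d becomes 7−d:
  1→6, 5→2, 3→4, 6→1, 3→4, 3→4, 2→5, 0→7, 5→2, 0→7

0o6241445727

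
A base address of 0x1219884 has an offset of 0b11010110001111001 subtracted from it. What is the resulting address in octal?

0x1219884 = 0o110314204 in octal.
0b11010110001111001 = 0o326171 in octal.
Subtract column by column in base 8:
  4-1 → 3
  0-7 → 1 (borrow)
  2-1-1 → 0
  4-6 → 6 (borrow)
  1-2-1 → 6 (borrow)
  3-3-1 → 7 (borrow)
  0-0-1 → 7 (borrow)
  1-0-1 → 0
  1-0 → 1

0o107766013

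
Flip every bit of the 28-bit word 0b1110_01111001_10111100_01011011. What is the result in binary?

0b0001100001100100001110100100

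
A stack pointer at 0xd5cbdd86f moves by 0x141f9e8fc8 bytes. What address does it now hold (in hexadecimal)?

0x217c5c6837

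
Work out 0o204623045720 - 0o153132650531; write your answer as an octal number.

0o31470175167

Subtract column by column in base 8:
  0-1 → 7 (borrow)
  2-3-1 → 6 (borrow)
  7-5-1 → 1
  5-0 → 5
  4-5 → 7 (borrow)
  0-6-1 → 1 (borrow)
  3-2-1 → 0
  2-3 → 7 (borrow)
  6-1-1 → 4
  4-3 → 1
  0-5 → 3 (borrow)
  2-1-1 → 0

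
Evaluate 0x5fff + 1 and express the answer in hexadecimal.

0x6000

The trailing 3 digits are F (max in base 16), so adding 1 cascades: they roll to 0 and the next digit up increments.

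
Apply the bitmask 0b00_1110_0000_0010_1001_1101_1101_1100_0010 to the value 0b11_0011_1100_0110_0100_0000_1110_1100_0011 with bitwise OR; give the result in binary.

OR bit by bit (1 where either bit is 1):
  1100111100011001000000111011000011
| 0011100000001010011101110111000010
= 1111111100011011011101111111000011

0b1111111100011011011101111111000011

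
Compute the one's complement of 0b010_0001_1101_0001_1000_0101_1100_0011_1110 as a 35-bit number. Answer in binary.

Invert each bit: 01000011101000110000101110000111110 → 10111100010111001111010001111000001.

0b10111100010111001111010001111000001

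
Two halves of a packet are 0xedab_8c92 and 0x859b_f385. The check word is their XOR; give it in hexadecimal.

0x68307f17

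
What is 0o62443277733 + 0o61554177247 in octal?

0o144217477202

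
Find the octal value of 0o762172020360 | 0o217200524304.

0o777372524364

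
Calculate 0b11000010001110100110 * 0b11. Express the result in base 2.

Multiply each base-2 digit by 3, carrying:
  0×3 = 0 → write 0
  1×3 = 3 → write 1 carry 1
  1×3+1 = 4 → write 0 carry 2
  0×3+2 = 2 → write 0 carry 1
  0×3+1 = 1 → write 1
  1×3 = 3 → write 1 carry 1
  0×3+1 = 1 → write 1
  1×3 = 3 → write 1 carry 1
  1×3+1 = 4 → write 0 carry 2
  1×3+2 = 5 → write 1 carry 2
  0×3+2 = 2 → write 0 carry 1
  0×3+1 = 1 → write 1
  0×3 = 0 → write 0
  1×3 = 3 → write 1 carry 1
  0×3+1 = 1 → write 1
  0×3 = 0 → write 0
  0×3 = 0 → write 0
  0×3 = 0 → write 0
  1×3 = 3 → write 1 carry 1
  1×3+1 = 4 → write 0 carry 2
  remaining carry: 10

0b1001000110101011110010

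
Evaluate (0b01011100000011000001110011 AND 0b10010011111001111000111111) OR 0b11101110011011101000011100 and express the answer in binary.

0b11111110011011101000111111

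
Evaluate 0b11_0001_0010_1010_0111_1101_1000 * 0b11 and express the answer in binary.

0b1001001101111111011110001000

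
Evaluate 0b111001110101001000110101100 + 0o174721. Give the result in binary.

0b111001110111000101101111101

0o174721 = 0b1111100111010001 in binary.
Add column by column in base 2, right to left:
  0+1 = 1
  0+0 = 0
  1+0 = 1
  1+0 = 1
  0+1 = 1
  1+0 = 1
  0+1 = 1
  1+1 = 0 carry 1
  1+1+1 = 1 carry 1
  0+0+1 = 1
  0+0 = 0
  0+1 = 1
  1+1 = 0 carry 1
  0+1+1 = 0 carry 1
  0+1+1 = 0 carry 1
  1+1+1 = 1 carry 1
  0+0+1 = 1
  1+0 = 1
  0+0 = 0
  1+0 = 1
  1+0 = 1
  1+0 = 1
  0+0 = 0
  0+0 = 0
  1+0 = 1
  1+0 = 1
  1+0 = 1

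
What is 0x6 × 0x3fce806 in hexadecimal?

Multiply each base-16 digit by 6, carrying:
  6×6 = 36 → write 4 carry 2
  0×6+2 = 2 → write 2
  8×6 = 48 → write 0 carry 3
  e×6+3 = 87 → write 7 carry 5
  c×6+5 = 77 → write d carry 4
  f×6+4 = 94 → write e carry 5
  3×6+5 = 23 → write 7 carry 1
  remaining carry: 1

0x17ed7024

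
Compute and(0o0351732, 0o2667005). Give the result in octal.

0o0241000

AND each oct digit independently (no carries):
  0&2=0, 3&6=2, 5&6=4, 1&7=1, 7&0=0, 3&0=0, 2&5=0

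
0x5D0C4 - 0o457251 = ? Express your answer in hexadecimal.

0x3721B

0o457251 = 0x25EA9 in hexadecimal.
Subtract column by column in base 16:
  4-9 → B (borrow)
  C-A-1 → 1
  0-E → 2 (borrow)
  D-5-1 → 7
  5-2 → 3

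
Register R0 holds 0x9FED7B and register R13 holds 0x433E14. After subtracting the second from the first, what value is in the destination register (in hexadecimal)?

Subtract column by column in base 16:
  B-4 → 7
  7-1 → 6
  D-E → F (borrow)
  E-3-1 → A
  F-3 → C
  9-4 → 5

0x5CAF67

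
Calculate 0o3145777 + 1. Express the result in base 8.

The trailing 3 digits are 7 (max in base 8), so adding 1 cascades: they roll to 0 and the next digit up increments.

0o3146000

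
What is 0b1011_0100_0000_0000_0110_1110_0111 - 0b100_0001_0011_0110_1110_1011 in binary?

Subtract column by column in base 2:
  1-1 → 0
  1-1 → 0
  1-0 → 1
  0-1 → 1 (borrow)
  0-0-1 → 1 (borrow)
  1-1-1 → 1 (borrow)
  1-1-1 → 1 (borrow)
  1-1-1 → 1 (borrow)
  0-0-1 → 1 (borrow)
  1-1-1 → 1 (borrow)
  1-1-1 → 1 (borrow)
  0-0-1 → 1 (borrow)
  0-1-1 → 0 (borrow)
  0-1-1 → 0 (borrow)
  0-0-1 → 1 (borrow)
  0-0-1 → 1 (borrow)
  0-1-1 → 0 (borrow)
  0-0-1 → 1 (borrow)
  0-0-1 → 1 (borrow)
  0-0-1 → 1 (borrow)
  0-0-1 → 1 (borrow)
  0-0-1 → 1 (borrow)
  1-1-1 → 1 (borrow)
  0-0-1 → 1 (borrow)
  1-0-1 → 0
  1-0 → 1
  0-0 → 0
  1-0 → 1

0b1010111111101100111111111100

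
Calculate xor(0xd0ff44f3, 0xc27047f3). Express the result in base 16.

0x128f0300

XOR each hex digit independently (no carries):
  d^c=1, 0^2=2, f^7=8, f^0=f, 4^4=0, 4^7=3, f^f=0, 3^3=0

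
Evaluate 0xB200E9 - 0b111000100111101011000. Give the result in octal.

0o45330621

0xB200E9 = 0o54400351 in octal.
0b111000100111101011000 = 0o7047530 in octal.
Subtract column by column in base 8:
  1-0 → 1
  5-3 → 2
  3-5 → 6 (borrow)
  0-7-1 → 0 (borrow)
  0-4-1 → 3 (borrow)
  4-0-1 → 3
  4-7 → 5 (borrow)
  5-0-1 → 4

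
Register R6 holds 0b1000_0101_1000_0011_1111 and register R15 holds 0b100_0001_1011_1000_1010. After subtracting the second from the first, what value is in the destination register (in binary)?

0b1000011110010110101

Subtract column by column in base 2:
  1-0 → 1
  1-1 → 0
  1-0 → 1
  1-1 → 0
  1-0 → 1
  1-0 → 1
  0-0 → 0
  0-1 → 1 (borrow)
  0-1-1 → 0 (borrow)
  0-1-1 → 0 (borrow)
  0-0-1 → 1 (borrow)
  1-1-1 → 1 (borrow)
  1-1-1 → 1 (borrow)
  0-0-1 → 1 (borrow)
  1-0-1 → 0
  0-0 → 0
  0-0 → 0
  0-0 → 0
  0-1 → 1 (borrow)
  1-0-1 → 0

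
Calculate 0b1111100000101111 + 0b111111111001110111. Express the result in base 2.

Add column by column in base 2, right to left:
  1+1 = 0 carry 1
  1+1+1 = 1 carry 1
  1+1+1 = 1 carry 1
  1+0+1 = 0 carry 1
  0+1+1 = 0 carry 1
  1+1+1 = 1 carry 1
  0+1+1 = 0 carry 1
  0+0+1 = 1
  0+0 = 0
  0+1 = 1
  0+1 = 1
  1+1 = 0 carry 1
  1+1+1 = 1 carry 1
  1+1+1 = 1 carry 1
  1+1+1 = 1 carry 1
  1+1+1 = 1 carry 1
  0+1+1 = 0 carry 1
  0+1+1 = 0 carry 1
  final carry 1

0b1001111011010100110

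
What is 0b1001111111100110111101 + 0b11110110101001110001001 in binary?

Add column by column in base 2, right to left:
  1+1 = 0 carry 1
  0+0+1 = 1
  1+0 = 1
  1+1 = 0 carry 1
  1+0+1 = 0 carry 1
  1+0+1 = 0 carry 1
  0+0+1 = 1
  1+1 = 0 carry 1
  1+1+1 = 1 carry 1
  0+1+1 = 0 carry 1
  0+0+1 = 1
  1+0 = 1
  1+1 = 0 carry 1
  1+0+1 = 0 carry 1
  1+1+1 = 1 carry 1
  1+0+1 = 0 carry 1
  1+1+1 = 1 carry 1
  1+1+1 = 1 carry 1
  1+0+1 = 0 carry 1
  0+1+1 = 0 carry 1
  0+1+1 = 0 carry 1
  1+1+1 = 1 carry 1
  0+1+1 = 0 carry 1
  final carry 1

0b101000110100110101000110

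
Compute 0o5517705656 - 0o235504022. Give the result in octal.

0o5262201634

Subtract column by column in base 8:
  6-2 → 4
  5-2 → 3
  6-0 → 6
  5-4 → 1
  0-0 → 0
  7-5 → 2
  7-5 → 2
  1-3 → 6 (borrow)
  5-2-1 → 2
  5-0 → 5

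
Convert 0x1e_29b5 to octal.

Expand each hex digit to 4 bits: 1=0001 e=1110 2=0010 9=1001 b=1011 5=0101.
Group the bits in threes: 111 100 010 100 110 110 101 → 7424665.

0o7424665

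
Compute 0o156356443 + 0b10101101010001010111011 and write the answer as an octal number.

0b10101101010001010111011 = 0o25521273 in octal.
Add column by column in base 8, right to left:
  3+3 = 6
  4+7 = 3 carry 1
  4+2+1 = 7
  6+1 = 7
  5+2 = 7
  3+5 = 0 carry 1
  6+5+1 = 4 carry 1
  5+2+1 = 0 carry 1
  1+0+1 = 2

0o204077736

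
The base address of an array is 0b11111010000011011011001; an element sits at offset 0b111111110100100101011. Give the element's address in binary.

0b100111001111000000000100

Add column by column in base 2, right to left:
  1+1 = 0 carry 1
  0+1+1 = 0 carry 1
  0+0+1 = 1
  1+1 = 0 carry 1
  1+0+1 = 0 carry 1
  0+1+1 = 0 carry 1
  1+0+1 = 0 carry 1
  1+0+1 = 0 carry 1
  0+1+1 = 0 carry 1
  1+0+1 = 0 carry 1
  1+0+1 = 0 carry 1
  0+1+1 = 0 carry 1
  0+0+1 = 1
  0+1 = 1
  0+1 = 1
  0+1 = 1
  1+1 = 0 carry 1
  0+1+1 = 0 carry 1
  1+1+1 = 1 carry 1
  1+1+1 = 1 carry 1
  1+1+1 = 1 carry 1
  1+0+1 = 0 carry 1
  1+0+1 = 0 carry 1
  final carry 1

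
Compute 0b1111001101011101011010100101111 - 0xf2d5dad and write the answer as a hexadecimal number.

0b1111001101011101011010100101111 = 0x79aeb52f in hexadecimal.
Subtract column by column in base 16:
  f-d → 2
  2-a → 8 (borrow)
  5-d-1 → 7 (borrow)
  b-5-1 → 5
  e-d → 1
  a-2 → 8
  9-f → a (borrow)
  7-0-1 → 6

0x6a815782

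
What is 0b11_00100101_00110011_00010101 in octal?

0o311231425

Group the bits in threes: 011 001 001 010 011 001 100 010 101 → 311231425.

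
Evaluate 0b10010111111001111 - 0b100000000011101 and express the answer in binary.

0b1110111110110010

Subtract column by column in base 2:
  1-1 → 0
  1-0 → 1
  1-1 → 0
  1-1 → 0
  0-1 → 1 (borrow)
  0-0-1 → 1 (borrow)
  1-0-1 → 0
  1-0 → 1
  1-0 → 1
  1-0 → 1
  1-0 → 1
  1-0 → 1
  0-0 → 0
  1-0 → 1
  0-1 → 1 (borrow)
  0-0-1 → 1 (borrow)
  1-0-1 → 0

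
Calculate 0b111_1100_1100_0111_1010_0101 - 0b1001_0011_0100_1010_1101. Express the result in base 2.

0b11100111001001011111000

Subtract column by column in base 2:
  1-1 → 0
  0-0 → 0
  1-1 → 0
  0-1 → 1 (borrow)
  0-0-1 → 1 (borrow)
  1-1-1 → 1 (borrow)
  0-0-1 → 1 (borrow)
  1-1-1 → 1 (borrow)
  1-0-1 → 0
  1-0 → 1
  1-1 → 0
  0-0 → 0
  0-1 → 1 (borrow)
  0-1-1 → 0 (borrow)
  1-0-1 → 0
  1-0 → 1
  0-1 → 1 (borrow)
  0-0-1 → 1 (borrow)
  1-0-1 → 0
  1-1 → 0
  1-0 → 1
  1-0 → 1
  1-0 → 1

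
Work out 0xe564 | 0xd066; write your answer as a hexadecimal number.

OR each hex digit independently (no carries):
  e|d=f, 5|0=5, 6|6=6, 4|6=6

0xf566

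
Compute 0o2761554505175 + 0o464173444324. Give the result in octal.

Add column by column in base 8, right to left:
  5+4 = 1 carry 1
  7+2+1 = 2 carry 1
  1+3+1 = 5
  5+4 = 1 carry 1
  0+4+1 = 5
  5+4 = 1 carry 1
  4+3+1 = 0 carry 1
  5+7+1 = 5 carry 1
  5+1+1 = 7
  1+4 = 5
  6+6 = 4 carry 1
  7+4+1 = 4 carry 1
  2+0+1 = 3

0o3445750151521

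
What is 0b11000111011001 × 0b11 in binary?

0b1001010110001011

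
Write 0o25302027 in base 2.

0b10101011000010000010111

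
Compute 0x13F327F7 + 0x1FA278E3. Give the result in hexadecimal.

0x3395A0DA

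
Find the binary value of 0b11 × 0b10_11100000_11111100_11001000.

0b1000101000101111011001011000

Multiply each base-2 digit by 3, carrying:
  0×3 = 0 → write 0
  0×3 = 0 → write 0
  0×3 = 0 → write 0
  1×3 = 3 → write 1 carry 1
  0×3+1 = 1 → write 1
  0×3 = 0 → write 0
  1×3 = 3 → write 1 carry 1
  1×3+1 = 4 → write 0 carry 2
  0×3+2 = 2 → write 0 carry 1
  0×3+1 = 1 → write 1
  1×3 = 3 → write 1 carry 1
  1×3+1 = 4 → write 0 carry 2
  1×3+2 = 5 → write 1 carry 2
  1×3+2 = 5 → write 1 carry 2
  1×3+2 = 5 → write 1 carry 2
  1×3+2 = 5 → write 1 carry 2
  0×3+2 = 2 → write 0 carry 1
  0×3+1 = 1 → write 1
  0×3 = 0 → write 0
  0×3 = 0 → write 0
  0×3 = 0 → write 0
  1×3 = 3 → write 1 carry 1
  1×3+1 = 4 → write 0 carry 2
  1×3+2 = 5 → write 1 carry 2
  0×3+2 = 2 → write 0 carry 1
  1×3+1 = 4 → write 0 carry 2
  remaining carry: 10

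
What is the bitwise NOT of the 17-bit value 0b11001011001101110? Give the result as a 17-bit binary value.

0b00110100110010001

Invert each bit: 11001011001101110 → 00110100110010001.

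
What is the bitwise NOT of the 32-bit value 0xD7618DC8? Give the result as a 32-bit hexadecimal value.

Each hex digit d becomes F−d:
  D→2, 7→8, 6→9, 1→E, 8→7, D→2, C→3, 8→7

0x289E7237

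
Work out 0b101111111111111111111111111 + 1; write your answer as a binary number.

0b110000000000000000000000000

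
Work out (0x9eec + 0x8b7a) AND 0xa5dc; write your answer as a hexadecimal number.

Add column by column in base 16, right to left:
  c+a = 6 carry 1
  e+7+1 = 6 carry 1
  e+b+1 = a carry 1
  9+8+1 = 2 carry 1
  final carry 1
Sum = 0x12a66; now AND with 0xa5dc:
  1&0=0, 2&a=2, a&5=0, 6&d=4, 6&c=4

0x2044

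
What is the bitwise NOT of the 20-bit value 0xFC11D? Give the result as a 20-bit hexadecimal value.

0x03EE2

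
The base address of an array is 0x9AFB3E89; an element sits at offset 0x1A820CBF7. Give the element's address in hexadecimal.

Add column by column in base 16, right to left:
  9+7 = 0 carry 1
  8+F+1 = 8 carry 1
  E+B+1 = A carry 1
  3+C+1 = 0 carry 1
  B+0+1 = C
  F+2 = 1 carry 1
  A+8+1 = 3 carry 1
  9+A+1 = 4 carry 1
  0+1+1 = 2

0x2431C0A80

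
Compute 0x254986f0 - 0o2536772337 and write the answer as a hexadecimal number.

0xfcd9211

0o2536772337 = 0x157bf4df in hexadecimal.
Subtract column by column in base 16:
  0-f → 1 (borrow)
  f-d-1 → 1
  6-4 → 2
  8-f → 9 (borrow)
  9-b-1 → d (borrow)
  4-7-1 → c (borrow)
  5-5-1 → f (borrow)
  2-1-1 → 0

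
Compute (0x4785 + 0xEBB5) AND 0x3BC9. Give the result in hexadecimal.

Add column by column in base 16, right to left:
  5+5 = A
  8+B = 3 carry 1
  7+B+1 = 3 carry 1
  4+E+1 = 3 carry 1
  final carry 1
Sum = 0x1333A; now AND with 0x3BC9:
  1&0=0, 3&3=3, 3&B=3, 3&C=0, A&9=8

0x3308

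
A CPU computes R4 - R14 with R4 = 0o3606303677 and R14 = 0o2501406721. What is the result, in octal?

0o1104674756

Subtract column by column in base 8:
  7-1 → 6
  7-2 → 5
  6-7 → 7 (borrow)
  3-6-1 → 4 (borrow)
  0-0-1 → 7 (borrow)
  3-4-1 → 6 (borrow)
  6-1-1 → 4
  0-0 → 0
  6-5 → 1
  3-2 → 1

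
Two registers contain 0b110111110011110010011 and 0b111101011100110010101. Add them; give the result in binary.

0b1110101010000100101000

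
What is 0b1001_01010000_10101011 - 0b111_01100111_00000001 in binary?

Subtract column by column in base 2:
  1-1 → 0
  1-0 → 1
  0-0 → 0
  1-0 → 1
  0-0 → 0
  1-0 → 1
  0-0 → 0
  1-0 → 1
  0-1 → 1 (borrow)
  0-1-1 → 0 (borrow)
  0-1-1 → 0 (borrow)
  0-0-1 → 1 (borrow)
  1-0-1 → 0
  0-1 → 1 (borrow)
  1-1-1 → 1 (borrow)
  0-0-1 → 1 (borrow)
  1-1-1 → 1 (borrow)
  0-1-1 → 0 (borrow)
  0-1-1 → 0 (borrow)
  1-0-1 → 0

0b11110100110101010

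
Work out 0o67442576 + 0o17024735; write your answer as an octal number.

Add column by column in base 8, right to left:
  6+5 = 3 carry 1
  7+3+1 = 3 carry 1
  5+7+1 = 5 carry 1
  2+4+1 = 7
  4+2 = 6
  4+0 = 4
  7+7 = 6 carry 1
  6+1+1 = 0 carry 1
  final carry 1

0o106467533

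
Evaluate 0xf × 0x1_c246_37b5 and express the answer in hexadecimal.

Multiply each base-16 digit by 15, carrying:
  5×15 = 75 → write b carry 4
  b×15+4 = 169 → write 9 carry 10
  7×15+10 = 115 → write 3 carry 7
  3×15+7 = 52 → write 4 carry 3
  6×15+3 = 93 → write d carry 5
  4×15+5 = 65 → write 1 carry 4
  2×15+4 = 34 → write 2 carry 2
  c×15+2 = 182 → write 6 carry 11
  1×15+11 = 26 → write a carry 1
  remaining carry: 1

0x1a621d439b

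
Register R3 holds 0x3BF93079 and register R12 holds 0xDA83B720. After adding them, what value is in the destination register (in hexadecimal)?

0x1167CE799

Add column by column in base 16, right to left:
  9+0 = 9
  7+2 = 9
  0+7 = 7
  3+B = E
  9+3 = C
  F+8 = 7 carry 1
  B+A+1 = 6 carry 1
  3+D+1 = 1 carry 1
  final carry 1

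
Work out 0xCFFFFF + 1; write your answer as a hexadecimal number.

The trailing 5 digits are F (max in base 16), so adding 1 cascades: they roll to 0 and the next digit up increments.

0xD00000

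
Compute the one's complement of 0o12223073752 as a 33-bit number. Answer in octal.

Each oct digit d becomes 7−d:
  1→6, 2→5, 2→5, 2→5, 3→4, 0→7, 7→0, 3→4, 7→0, 5→2, 2→5

0o65554704025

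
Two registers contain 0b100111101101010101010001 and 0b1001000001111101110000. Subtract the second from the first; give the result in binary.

Subtract column by column in base 2:
  1-0 → 1
  0-0 → 0
  0-0 → 0
  0-0 → 0
  1-1 → 0
  0-1 → 1 (borrow)
  1-1-1 → 1 (borrow)
  0-0-1 → 1 (borrow)
  1-1-1 → 1 (borrow)
  0-1-1 → 0 (borrow)
  1-1-1 → 1 (borrow)
  0-1-1 → 0 (borrow)
  1-1-1 → 1 (borrow)
  0-0-1 → 1 (borrow)
  1-0-1 → 0
  1-0 → 1
  0-0 → 0
  1-0 → 1
  1-1 → 0
  1-0 → 1
  1-0 → 1
  0-1 → 1 (borrow)
  0-0-1 → 1 (borrow)
  1-0-1 → 0

0b11110101011010111100001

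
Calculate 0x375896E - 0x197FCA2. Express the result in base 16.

0x1DD8CCC

Subtract column by column in base 16:
  E-2 → C
  6-A → C (borrow)
  9-C-1 → C (borrow)
  8-F-1 → 8 (borrow)
  5-7-1 → D (borrow)
  7-9-1 → D (borrow)
  3-1-1 → 1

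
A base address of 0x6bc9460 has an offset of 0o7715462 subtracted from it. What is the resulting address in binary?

0b110100111001111100100101110

0x6bc9460 = 0b110101111001001010001100000 in binary.
0o7715462 = 0b111111001101100110010 in binary.
Subtract column by column in base 2:
  0-0 → 0
  0-1 → 1 (borrow)
  0-0-1 → 1 (borrow)
  0-0-1 → 1 (borrow)
  0-1-1 → 0 (borrow)
  1-1-1 → 1 (borrow)
  1-0-1 → 0
  0-0 → 0
  0-1 → 1 (borrow)
  0-1-1 → 0 (borrow)
  1-0-1 → 0
  0-1 → 1 (borrow)
  1-1-1 → 1 (borrow)
  0-0-1 → 1 (borrow)
  0-0-1 → 1 (borrow)
  1-1-1 → 1 (borrow)
  0-1-1 → 0 (borrow)
  0-1-1 → 0 (borrow)
  1-1-1 → 1 (borrow)
  1-1-1 → 1 (borrow)
  1-1-1 → 1 (borrow)
  1-0-1 → 0
  0-0 → 0
  1-0 → 1
  0-0 → 0
  1-0 → 1
  1-0 → 1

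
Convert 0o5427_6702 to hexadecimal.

Each octal digit is 3 bits: 5=101 4=100 2=010 7=111 6=110 7=111 0=000 2=010.
Group the bits into nibbles: 1011 0001 0111 1101 1100 0010 → B17DC2.

0xB17DC2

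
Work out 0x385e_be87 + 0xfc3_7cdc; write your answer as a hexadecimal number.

Add column by column in base 16, right to left:
  7+c = 3 carry 1
  8+d+1 = 6 carry 1
  e+c+1 = b carry 1
  b+7+1 = 3 carry 1
  e+3+1 = 2 carry 1
  5+c+1 = 2 carry 1
  8+f+1 = 8 carry 1
  3+0+1 = 4

0x48223b63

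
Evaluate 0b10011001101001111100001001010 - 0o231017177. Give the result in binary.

0o231017177 = 0b10011001000001111001111111 in binary.
Subtract column by column in base 2:
  0-1 → 1 (borrow)
  1-1-1 → 1 (borrow)
  0-1-1 → 0 (borrow)
  1-1-1 → 1 (borrow)
  0-1-1 → 0 (borrow)
  0-1-1 → 0 (borrow)
  1-1-1 → 1 (borrow)
  0-0-1 → 1 (borrow)
  0-0-1 → 1 (borrow)
  0-1-1 → 0 (borrow)
  0-1-1 → 0 (borrow)
  1-1-1 → 1 (borrow)
  1-1-1 → 1 (borrow)
  1-0-1 → 0
  1-0 → 1
  1-0 → 1
  0-0 → 0
  0-0 → 0
  1-1 → 0
  0-0 → 0
  1-0 → 1
  1-1 → 0
  0-1 → 1 (borrow)
  0-0-1 → 1 (borrow)
  1-0-1 → 0
  1-1 → 0
  0-0 → 0
  0-0 → 0
  1-0 → 1

0b10000110100001101100111001011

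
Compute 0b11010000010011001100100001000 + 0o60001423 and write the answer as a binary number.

0o60001423 = 0b110000000000001100010011 in binary.
Add column by column in base 2, right to left:
  0+1 = 1
  0+1 = 1
  0+0 = 0
  1+0 = 1
  0+1 = 1
  0+0 = 0
  0+0 = 0
  0+0 = 0
  1+1 = 0 carry 1
  0+1+1 = 0 carry 1
  0+0+1 = 1
  1+0 = 1
  1+0 = 1
  0+0 = 0
  0+0 = 0
  1+0 = 1
  1+0 = 1
  0+0 = 0
  0+0 = 0
  1+0 = 1
  0+0 = 0
  0+0 = 0
  0+1 = 1
  0+1 = 1
  0+0 = 0
  1+0 = 1
  0+0 = 0
  1+0 = 1
  1+0 = 1

0b11010110010011001110000011011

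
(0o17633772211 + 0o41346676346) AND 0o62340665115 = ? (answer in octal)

Add column by column in base 8, right to left:
  1+6 = 7
  1+4 = 5
  2+3 = 5
  2+6 = 0 carry 1
  7+7+1 = 7 carry 1
  7+6+1 = 6 carry 1
  3+6+1 = 2 carry 1
  3+4+1 = 0 carry 1
  6+3+1 = 2 carry 1
  7+1+1 = 1 carry 1
  1+4+1 = 6
Sum = 0o61202670557; now AND with 0o62340665115:
  6&6=6, 1&2=0, 2&3=2, 0&4=0, 2&0=0, 6&6=6, 7&6=6, 0&5=0, 5&1=1, 5&1=1, 7&5=5

0o60200660115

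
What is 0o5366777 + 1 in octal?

The trailing 3 digits are 7 (max in base 8), so adding 1 cascades: they roll to 0 and the next digit up increments.

0o5367000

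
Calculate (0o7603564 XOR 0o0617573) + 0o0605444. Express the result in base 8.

First 0o7603564 XOR 0o0617573 = 0o7014017.
Add column by column in base 8, right to left:
  7+4 = 3 carry 1
  1+4+1 = 6
  0+4 = 4
  4+5 = 1 carry 1
  1+0+1 = 2
  0+6 = 6
  7+0 = 7

0o7621463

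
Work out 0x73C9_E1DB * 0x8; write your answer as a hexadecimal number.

Multiply each base-16 digit by 8, carrying:
  B×8 = 88 → write 8 carry 5
  D×8+5 = 109 → write D carry 6
  1×8+6 = 14 → write E
  E×8 = 112 → write 0 carry 7
  9×8+7 = 79 → write F carry 4
  C×8+4 = 100 → write 4 carry 6
  3×8+6 = 30 → write E carry 1
  7×8+1 = 57 → write 9 carry 3
  remaining carry: 3

0x39E4F0ED8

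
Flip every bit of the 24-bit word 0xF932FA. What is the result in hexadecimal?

0x06CD05

Each hex digit d becomes F−d:
  F→0, 9→6, 3→C, 2→D, F→0, A→5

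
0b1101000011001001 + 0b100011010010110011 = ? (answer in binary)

0b110000010101111100

Add column by column in base 2, right to left:
  1+1 = 0 carry 1
  0+1+1 = 0 carry 1
  0+0+1 = 1
  1+0 = 1
  0+1 = 1
  0+1 = 1
  1+0 = 1
  1+1 = 0 carry 1
  0+0+1 = 1
  0+0 = 0
  0+1 = 1
  0+0 = 0
  1+1 = 0 carry 1
  0+1+1 = 0 carry 1
  1+0+1 = 0 carry 1
  1+0+1 = 0 carry 1
  0+0+1 = 1
  0+1 = 1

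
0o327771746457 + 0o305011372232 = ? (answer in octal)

0o635003340711

Add column by column in base 8, right to left:
  7+2 = 1 carry 1
  5+3+1 = 1 carry 1
  4+2+1 = 7
  6+2 = 0 carry 1
  4+7+1 = 4 carry 1
  7+3+1 = 3 carry 1
  1+1+1 = 3
  7+1 = 0 carry 1
  7+0+1 = 0 carry 1
  7+5+1 = 5 carry 1
  2+0+1 = 3
  3+3 = 6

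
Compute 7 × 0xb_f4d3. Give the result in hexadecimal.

0x53b1c5

Multiply each base-16 digit by 7, carrying:
  3×7 = 21 → write 5 carry 1
  d×7+1 = 92 → write c carry 5
  4×7+5 = 33 → write 1 carry 2
  f×7+2 = 107 → write b carry 6
  b×7+6 = 83 → write 3 carry 5
  remaining carry: 5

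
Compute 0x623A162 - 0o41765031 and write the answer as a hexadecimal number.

0o41765031 = 0x87EA19 in hexadecimal.
Subtract column by column in base 16:
  2-9 → 9 (borrow)
  6-1-1 → 4
  1-A → 7 (borrow)
  A-E-1 → B (borrow)
  3-7-1 → B (borrow)
  2-8-1 → 9 (borrow)
  6-0-1 → 5

0x59BB749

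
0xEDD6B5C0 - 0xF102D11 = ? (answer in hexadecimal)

Subtract column by column in base 16:
  0-1 → F (borrow)
  C-1-1 → A
  5-D → 8 (borrow)
  B-2-1 → 8
  6-0 → 6
  D-1 → C
  D-F → E (borrow)
  E-0-1 → D

0xDEC688AF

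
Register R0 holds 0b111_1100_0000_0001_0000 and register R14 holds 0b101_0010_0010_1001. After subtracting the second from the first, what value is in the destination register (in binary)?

0b1110110110111100111

Subtract column by column in base 2:
  0-1 → 1 (borrow)
  0-0-1 → 1 (borrow)
  0-0-1 → 1 (borrow)
  0-1-1 → 0 (borrow)
  1-0-1 → 0
  0-1 → 1 (borrow)
  0-0-1 → 1 (borrow)
  0-0-1 → 1 (borrow)
  0-0-1 → 1 (borrow)
  0-1-1 → 0 (borrow)
  0-0-1 → 1 (borrow)
  0-0-1 → 1 (borrow)
  0-1-1 → 0 (borrow)
  0-0-1 → 1 (borrow)
  1-1-1 → 1 (borrow)
  1-0-1 → 0
  1-0 → 1
  1-0 → 1
  1-0 → 1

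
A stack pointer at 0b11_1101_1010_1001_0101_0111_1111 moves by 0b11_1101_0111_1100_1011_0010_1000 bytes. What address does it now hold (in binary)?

Add column by column in base 2, right to left:
  1+0 = 1
  1+0 = 1
  1+0 = 1
  1+1 = 0 carry 1
  1+0+1 = 0 carry 1
  1+1+1 = 1 carry 1
  1+0+1 = 0 carry 1
  0+0+1 = 1
  1+1 = 0 carry 1
  0+1+1 = 0 carry 1
  1+0+1 = 0 carry 1
  0+1+1 = 0 carry 1
  1+0+1 = 0 carry 1
  0+0+1 = 1
  0+1 = 1
  1+1 = 0 carry 1
  0+1+1 = 0 carry 1
  1+1+1 = 1 carry 1
  0+1+1 = 0 carry 1
  1+0+1 = 0 carry 1
  1+1+1 = 1 carry 1
  0+0+1 = 1
  1+1 = 0 carry 1
  1+1+1 = 1 carry 1
  1+1+1 = 1 carry 1
  1+1+1 = 1 carry 1
  final carry 1

0b111101100100110000010100111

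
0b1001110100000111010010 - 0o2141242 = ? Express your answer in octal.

0b1001110100000111010010 = 0o11640722 in octal.
Subtract column by column in base 8:
  2-2 → 0
  2-4 → 6 (borrow)
  7-2-1 → 4
  0-1 → 7 (borrow)
  4-4-1 → 7 (borrow)
  6-1-1 → 4
  1-2 → 7 (borrow)
  1-0-1 → 0

0o7477460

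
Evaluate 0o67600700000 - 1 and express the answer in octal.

0o67600677777

The trailing 5 digits are 0, so subtracting 1 borrows through: they become 7 and the next digit up decrements.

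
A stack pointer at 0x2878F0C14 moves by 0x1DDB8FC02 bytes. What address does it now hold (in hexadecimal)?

Add column by column in base 16, right to left:
  4+2 = 6
  1+0 = 1
  C+C = 8 carry 1
  0+F+1 = 0 carry 1
  F+8+1 = 8 carry 1
  8+B+1 = 4 carry 1
  7+D+1 = 5 carry 1
  8+D+1 = 6 carry 1
  2+1+1 = 4

0x465480816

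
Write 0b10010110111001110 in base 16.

Group the bits into nibbles: 0001 0010 1101 1100 1110 → 12DCE.

0x12DCE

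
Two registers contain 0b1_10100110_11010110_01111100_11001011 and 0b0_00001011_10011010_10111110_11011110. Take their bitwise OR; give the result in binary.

OR bit by bit (1 where either bit is 1):
  110100110110101100111110011001011
| 000001011100110101011111011011110
= 110101111110111101111111011011111

0b110101111110111101111111011011111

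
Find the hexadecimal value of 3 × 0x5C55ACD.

Multiply each base-16 digit by 3, carrying:
  D×3 = 39 → write 7 carry 2
  C×3+2 = 38 → write 6 carry 2
  A×3+2 = 32 → write 0 carry 2
  5×3+2 = 17 → write 1 carry 1
  5×3+1 = 16 → write 0 carry 1
  C×3+1 = 37 → write 5 carry 2
  5×3+2 = 17 → write 1 carry 1
  remaining carry: 1

0x11501067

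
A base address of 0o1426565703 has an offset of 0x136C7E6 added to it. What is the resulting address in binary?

0o1426565703 = 0b1100010110101110101111000011 in binary.
0x136C7E6 = 0b1001101101100011111100110 in binary.
Add column by column in base 2, right to left:
  1+0 = 1
  1+1 = 0 carry 1
  0+1+1 = 0 carry 1
  0+0+1 = 1
  0+0 = 0
  0+1 = 1
  1+1 = 0 carry 1
  1+1+1 = 1 carry 1
  1+1+1 = 1 carry 1
  1+1+1 = 1 carry 1
  0+1+1 = 0 carry 1
  1+0+1 = 0 carry 1
  0+0+1 = 1
  1+0 = 1
  1+1 = 0 carry 1
  1+1+1 = 1 carry 1
  0+0+1 = 1
  1+1 = 0 carry 1
  0+1+1 = 0 carry 1
  1+0+1 = 0 carry 1
  1+1+1 = 1 carry 1
  0+1+1 = 0 carry 1
  1+0+1 = 0 carry 1
  0+0+1 = 1
  0+1 = 1
  0+0 = 0
  1+0 = 1
  1+0 = 1

0b1101100100011011001110101001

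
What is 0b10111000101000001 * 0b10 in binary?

0b101110001010000010

Multiply each base-2 digit by 2, carrying:
  1×2 = 2 → write 0 carry 1
  0×2+1 = 1 → write 1
  0×2 = 0 → write 0
  0×2 = 0 → write 0
  0×2 = 0 → write 0
  0×2 = 0 → write 0
  1×2 = 2 → write 0 carry 1
  0×2+1 = 1 → write 1
  1×2 = 2 → write 0 carry 1
  0×2+1 = 1 → write 1
  0×2 = 0 → write 0
  0×2 = 0 → write 0
  1×2 = 2 → write 0 carry 1
  1×2+1 = 3 → write 1 carry 1
  1×2+1 = 3 → write 1 carry 1
  0×2+1 = 1 → write 1
  1×2 = 2 → write 0 carry 1
  remaining carry: 1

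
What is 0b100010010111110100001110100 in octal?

Group the bits in threes: 100 010 010 111 110 100 001 110 100 → 422764164.

0o422764164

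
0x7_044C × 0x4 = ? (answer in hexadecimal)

0x1C1130

Multiply each base-16 digit by 4, carrying:
  C×4 = 48 → write 0 carry 3
  4×4+3 = 19 → write 3 carry 1
  4×4+1 = 17 → write 1 carry 1
  0×4+1 = 1 → write 1
  7×4 = 28 → write C carry 1
  remaining carry: 1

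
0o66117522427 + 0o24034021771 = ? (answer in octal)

0o112153544420

Add column by column in base 8, right to left:
  7+1 = 0 carry 1
  2+7+1 = 2 carry 1
  4+7+1 = 4 carry 1
  2+1+1 = 4
  2+2 = 4
  5+0 = 5
  7+4 = 3 carry 1
  1+3+1 = 5
  1+0 = 1
  6+4 = 2 carry 1
  6+2+1 = 1 carry 1
  final carry 1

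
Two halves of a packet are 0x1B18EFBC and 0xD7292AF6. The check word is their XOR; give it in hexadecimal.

0xCC31C54A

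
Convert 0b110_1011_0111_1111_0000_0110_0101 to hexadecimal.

Group the bits into nibbles: 0110 1011 0111 1111 0000 0110 0101 → 6B7F065.

0x6B7F065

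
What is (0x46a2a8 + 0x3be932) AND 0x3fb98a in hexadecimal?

Add column by column in base 16, right to left:
  8+2 = a
  a+3 = d
  2+9 = b
  a+e = 8 carry 1
  6+b+1 = 2 carry 1
  4+3+1 = 8
Sum = 0x828bda; now AND with 0x3fb98a:
  8&3=0, 2&f=2, 8&b=8, b&9=9, d&8=8, a&a=a

0x2898a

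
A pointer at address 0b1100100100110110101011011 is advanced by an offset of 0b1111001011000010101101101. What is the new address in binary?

Add column by column in base 2, right to left:
  1+1 = 0 carry 1
  1+0+1 = 0 carry 1
  0+1+1 = 0 carry 1
  1+1+1 = 1 carry 1
  1+0+1 = 0 carry 1
  0+1+1 = 0 carry 1
  1+1+1 = 1 carry 1
  0+0+1 = 1
  1+1 = 0 carry 1
  0+0+1 = 1
  1+1 = 0 carry 1
  1+0+1 = 0 carry 1
  0+0+1 = 1
  1+0 = 1
  1+0 = 1
  0+1 = 1
  0+1 = 1
  1+0 = 1
  0+1 = 1
  0+0 = 0
  1+0 = 1
  0+1 = 1
  0+1 = 1
  1+1 = 0 carry 1
  1+1+1 = 1 carry 1
  final carry 1

0b11011101111111001011001000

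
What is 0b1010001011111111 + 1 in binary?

0b1010001100000000

The trailing 8 digits are 1 (max in base 2), so adding 1 cascades: they roll to 0 and the next digit up increments.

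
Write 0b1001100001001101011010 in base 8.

Group the bits in threes: 001 001 100 001 001 101 011 010 → 11411532.

0o11411532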